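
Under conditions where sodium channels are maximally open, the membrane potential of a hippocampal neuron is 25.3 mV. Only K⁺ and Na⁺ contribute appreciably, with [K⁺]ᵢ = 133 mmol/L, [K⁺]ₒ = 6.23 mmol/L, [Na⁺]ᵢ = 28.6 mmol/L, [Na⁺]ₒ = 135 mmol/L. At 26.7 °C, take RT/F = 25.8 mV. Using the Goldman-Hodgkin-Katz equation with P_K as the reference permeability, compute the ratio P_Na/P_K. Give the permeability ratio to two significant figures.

Let α = P_Na/P_K. GHK: Vm = 25.8·ln[(Kₒ + α·Naₒ)/(Kᵢ + α·Naᵢ)].
e^(Vm/25.8) = e^(25.3/25.8) = 2.6661
So 2.6661·(Kᵢ + α·Naᵢ) = Kₒ + α·Naₒ → α = (2.6661·133.0 − 6.23) / (135.0 − 2.6661·28.6)
α = (354.6 − 6.23) / (135.0 − 76.25) = 348.4/58.75 = 5.93

5.9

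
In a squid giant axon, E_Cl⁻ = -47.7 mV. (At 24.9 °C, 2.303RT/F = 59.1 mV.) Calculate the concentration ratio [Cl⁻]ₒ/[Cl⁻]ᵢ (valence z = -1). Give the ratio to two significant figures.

6.4

log₁₀([out]/[in]) = E·z/(59.1) = -47.7 × -1 / 59.1 = 0.8071
[out]/[in] = 10^(0.8071) = 6.414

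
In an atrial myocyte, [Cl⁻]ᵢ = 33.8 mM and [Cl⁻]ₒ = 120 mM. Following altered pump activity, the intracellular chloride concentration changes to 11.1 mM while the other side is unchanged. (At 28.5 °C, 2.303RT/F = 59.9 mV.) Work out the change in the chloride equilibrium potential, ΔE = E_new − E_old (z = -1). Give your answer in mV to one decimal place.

E_old = (59.9/-1)·log₁₀(120/33.8) = -32.96 mV
E_new = (59.9/-1)·log₁₀(120/11.1) = -61.93 mV
ΔE = -61.93 − (-32.96) = -28.97 mV

-29.0 mV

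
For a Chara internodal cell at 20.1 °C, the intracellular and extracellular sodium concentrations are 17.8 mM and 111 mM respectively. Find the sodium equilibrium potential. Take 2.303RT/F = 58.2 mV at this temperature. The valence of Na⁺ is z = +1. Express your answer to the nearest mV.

E = (58.2/z) · log₁₀([Na⁺]_out/[Na⁺]_in) with z = +1.
= (58.2/1) · log₁₀(111/17.8) = 58.20 · log₁₀(6.236)
= 58.20 · (0.7949) = 46.26 mV

46 mV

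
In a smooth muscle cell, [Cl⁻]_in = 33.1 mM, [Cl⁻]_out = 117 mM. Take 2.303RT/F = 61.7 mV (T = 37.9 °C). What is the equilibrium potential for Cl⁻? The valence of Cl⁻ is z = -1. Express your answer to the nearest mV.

-34 mV

E = (61.7/z) · log₁₀([Cl⁻]_out/[Cl⁻]_in) with z = -1.
For an anion, dividing by z = -1 reverses the sign.
= (61.7/-1) · log₁₀(117/33.1) = -61.70 · log₁₀(3.535)
= -61.70 · (0.5484) = -33.83 mV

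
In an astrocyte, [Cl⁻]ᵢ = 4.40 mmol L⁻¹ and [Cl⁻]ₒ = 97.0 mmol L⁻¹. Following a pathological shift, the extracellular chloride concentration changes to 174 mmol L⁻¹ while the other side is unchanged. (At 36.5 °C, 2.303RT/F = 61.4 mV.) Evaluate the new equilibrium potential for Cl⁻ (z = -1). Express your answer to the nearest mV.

-98 mV

After the shift: [Cl⁻]_out = 174, [Cl⁻]_in = 4.40 mmol L⁻¹.
E_new = (61.4/-1)·log₁₀(174/4.40) = -61.40 · (1.5971) = -98.06 mV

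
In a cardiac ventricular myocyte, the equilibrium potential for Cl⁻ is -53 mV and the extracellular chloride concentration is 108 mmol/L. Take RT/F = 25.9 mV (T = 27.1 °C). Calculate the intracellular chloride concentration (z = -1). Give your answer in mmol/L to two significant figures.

14 mmol/L

Nernst: E = (25.9/-1) · ln([out]/[in]), so ln([out]/[in]) = -53.0 × -1 / 25.9 = 2.0463.
[out]/[in] = e^(2.0463) = 7.739.
[in] = 108 / 7.739 = 13.95 mmol/L.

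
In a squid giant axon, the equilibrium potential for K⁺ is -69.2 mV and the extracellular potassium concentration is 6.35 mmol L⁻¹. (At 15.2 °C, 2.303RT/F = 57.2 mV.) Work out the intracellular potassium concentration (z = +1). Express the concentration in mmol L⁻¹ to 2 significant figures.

Nernst: E = (57.2/1) · log₁₀([out]/[in]), so log₁₀([out]/[in]) = -69.2 × 1 / 57.2 = -1.2098.
[out]/[in] = 10^(-1.2098) = 0.06169.
[in] = 6.35 / 0.06169 = 102.9 mmol L⁻¹.

100 mmol L⁻¹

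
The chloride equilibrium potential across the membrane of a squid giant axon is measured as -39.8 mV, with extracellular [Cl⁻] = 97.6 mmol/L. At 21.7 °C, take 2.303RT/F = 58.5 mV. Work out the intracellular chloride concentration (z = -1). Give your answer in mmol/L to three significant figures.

Nernst: E = (58.5/-1) · log₁₀([out]/[in]), so log₁₀([out]/[in]) = -39.8 × -1 / 58.5 = 0.6803.
[out]/[in] = 10^(0.6803) = 4.79.
[in] = 97.6 / 4.79 = 20.38 mmol/L.

20.4 mmol/L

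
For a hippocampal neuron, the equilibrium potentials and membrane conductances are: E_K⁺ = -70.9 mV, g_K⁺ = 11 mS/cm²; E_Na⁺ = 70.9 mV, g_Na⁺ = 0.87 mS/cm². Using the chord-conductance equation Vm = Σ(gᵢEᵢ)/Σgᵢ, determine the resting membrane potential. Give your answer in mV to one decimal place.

Σ gᵢEᵢ = 11·(-70.9) + 0.87·(70.9) = -718.22
Σ gᵢ = 11 + 0.87 = 11.87
Vm = -718.22 / 11.87 = -60.51 mV

-60.5 mV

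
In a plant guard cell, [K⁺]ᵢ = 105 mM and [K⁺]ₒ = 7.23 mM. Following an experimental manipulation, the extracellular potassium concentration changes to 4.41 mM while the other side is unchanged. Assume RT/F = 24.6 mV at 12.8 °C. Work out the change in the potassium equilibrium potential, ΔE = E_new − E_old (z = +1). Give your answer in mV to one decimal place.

E_old = (24.6/1)·ln(7.23/105) = -65.82 mV
E_new = (24.6/1)·ln(4.41/105) = -77.98 mV
ΔE = -77.98 − (-65.82) = -12.16 mV

-12.2 mV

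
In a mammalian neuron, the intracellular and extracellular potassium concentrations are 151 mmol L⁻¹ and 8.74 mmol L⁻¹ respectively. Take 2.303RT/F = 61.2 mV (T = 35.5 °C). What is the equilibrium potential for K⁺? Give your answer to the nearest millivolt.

-76 mV

E = (61.2/z) · log₁₀([K⁺]_out/[K⁺]_in) with z = +1.
= (61.2/1) · log₁₀(8.74/151) = 61.20 · log₁₀(0.05788)
= 61.20 · (-1.2375) = -75.73 mV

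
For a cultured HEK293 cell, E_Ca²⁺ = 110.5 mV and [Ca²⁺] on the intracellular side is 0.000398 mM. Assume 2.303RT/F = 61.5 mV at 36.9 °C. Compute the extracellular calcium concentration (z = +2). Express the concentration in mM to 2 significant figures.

1.6 mM

Nernst: E = (61.5/2) · log₁₀([out]/[in]), so log₁₀([out]/[in]) = 110.5 × 2 / 61.5 = 3.5935.
[out]/[in] = 10^(3.5935) = 3922.
[out] = 3922 × 0.000398 = 1.561 mM.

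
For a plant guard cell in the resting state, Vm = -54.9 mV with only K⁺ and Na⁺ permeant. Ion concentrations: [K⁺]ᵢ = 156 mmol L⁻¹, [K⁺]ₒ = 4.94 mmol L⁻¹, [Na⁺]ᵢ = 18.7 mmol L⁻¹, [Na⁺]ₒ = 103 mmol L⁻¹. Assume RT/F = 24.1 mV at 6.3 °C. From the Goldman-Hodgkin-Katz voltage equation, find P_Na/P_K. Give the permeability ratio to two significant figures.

0.11

Let α = P_Na/P_K. GHK: Vm = 24.1·ln[(Kₒ + α·Naₒ)/(Kᵢ + α·Naᵢ)].
e^(Vm/24.1) = e^(-54.9/24.1) = 0.10249
So 0.10249·(Kᵢ + α·Naᵢ) = Kₒ + α·Naₒ → α = (0.10249·156.0 − 4.94) / (103.0 − 0.10249·18.7)
α = (15.99 − 4.94) / (103.0 − 1.917) = 11.05/101.1 = 0.1093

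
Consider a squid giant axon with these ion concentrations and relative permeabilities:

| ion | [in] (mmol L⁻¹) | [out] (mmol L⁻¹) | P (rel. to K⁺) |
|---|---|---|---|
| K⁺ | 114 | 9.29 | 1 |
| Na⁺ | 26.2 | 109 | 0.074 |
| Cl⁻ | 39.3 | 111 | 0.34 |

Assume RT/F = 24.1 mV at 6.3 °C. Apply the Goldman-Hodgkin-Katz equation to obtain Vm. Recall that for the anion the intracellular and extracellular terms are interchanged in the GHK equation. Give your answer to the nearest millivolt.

-39 mV

Vm = 24.1 · ln[(Σ P·[cation]ₒ + Σ P·[anion]ᵢ) / (Σ P·[cation]ᵢ + Σ P·[anion]ₒ)]
Numerator = 1×9.29 + 0.074×109 + 0.34×39.3 = 30.72
Denominator = 1×114 + 0.074×26.2 + 0.34×111 = 153.7
Vm = 24.1 · ln(0.19988) = 24.1 × (-1.6100) = -38.80 mV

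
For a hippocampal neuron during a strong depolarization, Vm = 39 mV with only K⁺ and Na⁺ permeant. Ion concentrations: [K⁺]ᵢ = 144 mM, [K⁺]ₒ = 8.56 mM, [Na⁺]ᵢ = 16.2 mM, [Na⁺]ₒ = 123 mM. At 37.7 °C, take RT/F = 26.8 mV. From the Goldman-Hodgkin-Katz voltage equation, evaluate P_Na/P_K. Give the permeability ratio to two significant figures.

Let α = P_Na/P_K. GHK: Vm = 26.8·ln[(Kₒ + α·Naₒ)/(Kᵢ + α·Naᵢ)].
e^(Vm/26.8) = e^(39.0/26.8) = 4.2854
So 4.2854·(Kᵢ + α·Naᵢ) = Kₒ + α·Naₒ → α = (4.2854·144.0 − 8.56) / (123.0 − 4.2854·16.2)
α = (617.1 − 8.56) / (123.0 − 69.42) = 608.5/53.58 = 11.36

11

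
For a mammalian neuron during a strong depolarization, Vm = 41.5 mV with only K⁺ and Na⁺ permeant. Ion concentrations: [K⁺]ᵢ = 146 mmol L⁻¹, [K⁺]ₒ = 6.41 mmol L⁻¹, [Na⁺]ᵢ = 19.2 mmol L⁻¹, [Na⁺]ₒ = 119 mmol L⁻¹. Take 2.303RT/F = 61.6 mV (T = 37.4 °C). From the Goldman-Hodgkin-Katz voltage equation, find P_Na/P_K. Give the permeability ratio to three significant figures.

24.0

Let α = P_Na/P_K. GHK: Vm = 61.6·log₁₀[(Kₒ + α·Naₒ)/(Kᵢ + α·Naᵢ)].
10^(Vm/61.6) = 10^(41.5/61.6) = 4.7174
So 4.7174·(Kᵢ + α·Naᵢ) = Kₒ + α·Naₒ → α = (4.7174·146.0 − 6.41) / (119.0 − 4.7174·19.2)
α = (688.7 − 6.41) / (119.0 − 90.57) = 682.3/28.43 = 24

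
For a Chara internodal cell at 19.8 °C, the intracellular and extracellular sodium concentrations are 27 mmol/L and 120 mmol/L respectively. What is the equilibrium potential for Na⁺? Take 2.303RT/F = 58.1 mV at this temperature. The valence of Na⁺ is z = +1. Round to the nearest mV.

38 mV

E = (58.1/z) · log₁₀([Na⁺]_out/[Na⁺]_in) with z = +1.
= (58.1/1) · log₁₀(120/27) = 58.10 · log₁₀(4.444)
= 58.10 · (0.6478) = 37.64 mV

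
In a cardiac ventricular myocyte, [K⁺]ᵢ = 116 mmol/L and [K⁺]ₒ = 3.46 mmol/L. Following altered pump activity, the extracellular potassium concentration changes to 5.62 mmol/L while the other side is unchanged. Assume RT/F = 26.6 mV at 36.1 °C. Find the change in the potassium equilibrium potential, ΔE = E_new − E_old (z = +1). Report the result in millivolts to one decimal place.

12.9 mV

E_old = (26.6/1)·ln(3.46/116) = -93.43 mV
E_new = (26.6/1)·ln(5.62/116) = -80.53 mV
ΔE = -80.53 − (-93.43) = 12.90 mV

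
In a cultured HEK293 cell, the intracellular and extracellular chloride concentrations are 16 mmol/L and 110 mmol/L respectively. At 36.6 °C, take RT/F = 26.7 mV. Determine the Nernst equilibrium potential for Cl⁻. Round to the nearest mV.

E = (26.7/z) · ln([Cl⁻]_out/[Cl⁻]_in) with z = -1.
For an anion, dividing by z = -1 reverses the sign.
= (26.7/-1) · ln(110/16) = -26.70 · ln(6.875)
= -26.70 · (1.9279) = -51.47 mV

-51 mV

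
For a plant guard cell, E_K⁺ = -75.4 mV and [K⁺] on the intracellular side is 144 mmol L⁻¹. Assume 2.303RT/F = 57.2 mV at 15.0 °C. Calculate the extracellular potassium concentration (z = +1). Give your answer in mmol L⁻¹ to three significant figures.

6.92 mmol L⁻¹

Nernst: E = (57.2/1) · log₁₀([out]/[in]), so log₁₀([out]/[in]) = -75.4 × 1 / 57.2 = -1.3182.
[out]/[in] = 10^(-1.3182) = 0.04806.
[out] = 0.04806 × 144 = 6.921 mmol L⁻¹.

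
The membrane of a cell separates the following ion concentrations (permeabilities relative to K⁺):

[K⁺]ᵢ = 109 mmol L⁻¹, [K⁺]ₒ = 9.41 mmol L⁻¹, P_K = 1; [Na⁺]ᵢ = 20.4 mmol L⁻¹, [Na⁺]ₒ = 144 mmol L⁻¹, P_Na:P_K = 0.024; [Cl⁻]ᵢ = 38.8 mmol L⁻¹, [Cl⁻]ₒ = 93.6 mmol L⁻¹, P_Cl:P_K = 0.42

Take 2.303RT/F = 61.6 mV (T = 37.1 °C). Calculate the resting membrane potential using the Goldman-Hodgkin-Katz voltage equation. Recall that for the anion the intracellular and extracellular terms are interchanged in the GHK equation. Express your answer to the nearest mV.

Vm = 61.6 · log₁₀[(Σ P·[cation]ₒ + Σ P·[anion]ᵢ) / (Σ P·[cation]ᵢ + Σ P·[anion]ₒ)]
Numerator = 1×9.41 + 0.024×144 + 0.42×38.8 = 29.16
Denominator = 1×109 + 0.024×20.4 + 0.42×93.6 = 148.8
Vm = 61.6 · log₁₀(0.19598) = 61.6 × (-0.7078) = -43.60 mV

-44 mV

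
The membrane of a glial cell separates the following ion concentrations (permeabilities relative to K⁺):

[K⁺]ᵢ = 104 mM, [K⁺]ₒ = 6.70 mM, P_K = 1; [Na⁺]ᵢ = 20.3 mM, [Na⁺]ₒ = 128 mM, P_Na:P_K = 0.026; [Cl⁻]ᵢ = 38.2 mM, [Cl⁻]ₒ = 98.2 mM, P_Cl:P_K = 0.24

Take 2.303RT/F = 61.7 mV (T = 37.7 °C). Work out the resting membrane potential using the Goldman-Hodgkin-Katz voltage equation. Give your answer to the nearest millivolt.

-51 mV

Vm = 61.7 · log₁₀[(Σ P·[cation]ₒ + Σ P·[anion]ᵢ) / (Σ P·[cation]ᵢ + Σ P·[anion]ₒ)]
Numerator = 1×6.70 + 0.026×128 + 0.24×38.2 = 19.2
Denominator = 1×104 + 0.026×20.3 + 0.24×98.2 = 128.1
Vm = 61.7 · log₁₀(0.14986) = 61.7 × (-0.8243) = -50.86 mV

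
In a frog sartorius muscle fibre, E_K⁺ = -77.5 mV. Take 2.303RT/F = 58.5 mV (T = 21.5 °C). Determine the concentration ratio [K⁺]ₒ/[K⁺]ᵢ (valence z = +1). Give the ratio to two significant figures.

0.047

log₁₀([out]/[in]) = E·z/(58.5) = -77.5 × 1 / 58.5 = -1.3248
[out]/[in] = 10^(-1.3248) = 0.04734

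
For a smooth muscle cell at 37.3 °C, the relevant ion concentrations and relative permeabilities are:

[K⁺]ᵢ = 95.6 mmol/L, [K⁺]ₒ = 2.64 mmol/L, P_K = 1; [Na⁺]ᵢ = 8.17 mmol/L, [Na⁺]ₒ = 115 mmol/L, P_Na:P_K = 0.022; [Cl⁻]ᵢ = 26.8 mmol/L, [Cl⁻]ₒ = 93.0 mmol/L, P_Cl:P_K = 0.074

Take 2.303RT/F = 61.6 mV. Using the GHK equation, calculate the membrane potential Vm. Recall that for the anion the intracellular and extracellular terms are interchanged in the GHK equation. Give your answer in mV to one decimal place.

-71.3 mV

Vm = 61.6 · log₁₀[(Σ P·[cation]ₒ + Σ P·[anion]ᵢ) / (Σ P·[cation]ᵢ + Σ P·[anion]ₒ)]
Numerator = 1×2.64 + 0.022×115 + 0.074×26.8 = 7.153
Denominator = 1×95.6 + 0.022×8.17 + 0.074×93.0 = 102.7
Vm = 61.6 · log₁₀(0.069677) = 61.6 × (-1.1569) = -71.27 mV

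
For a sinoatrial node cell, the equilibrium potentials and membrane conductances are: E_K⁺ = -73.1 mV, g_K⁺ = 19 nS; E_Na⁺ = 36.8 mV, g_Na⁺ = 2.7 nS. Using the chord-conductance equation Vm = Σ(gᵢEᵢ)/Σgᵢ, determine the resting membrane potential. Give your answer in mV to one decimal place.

Σ gᵢEᵢ = 19·(-73.1) + 2.7·(36.8) = -1289.54
Σ gᵢ = 19 + 2.7 = 21.7
Vm = -1289.54 / 21.7 = -59.43 mV

-59.4 mV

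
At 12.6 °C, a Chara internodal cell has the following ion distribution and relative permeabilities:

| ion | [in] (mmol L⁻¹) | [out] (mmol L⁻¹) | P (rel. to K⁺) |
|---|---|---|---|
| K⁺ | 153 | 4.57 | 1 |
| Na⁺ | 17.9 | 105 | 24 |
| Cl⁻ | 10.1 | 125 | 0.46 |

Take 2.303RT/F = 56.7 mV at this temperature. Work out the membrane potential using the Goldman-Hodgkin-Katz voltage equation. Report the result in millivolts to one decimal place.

Vm = 56.7 · log₁₀[(Σ P·[cation]ₒ + Σ P·[anion]ᵢ) / (Σ P·[cation]ᵢ + Σ P·[anion]ₒ)]
Numerator = 1×4.57 + 24×105 + 0.46×10.1 = 2529
Denominator = 1×153 + 24×17.9 + 0.46×125 = 640.1
Vm = 56.7 · log₁₀(3.9513) = 56.7 × (0.5967) = 33.84 mV

33.8 mV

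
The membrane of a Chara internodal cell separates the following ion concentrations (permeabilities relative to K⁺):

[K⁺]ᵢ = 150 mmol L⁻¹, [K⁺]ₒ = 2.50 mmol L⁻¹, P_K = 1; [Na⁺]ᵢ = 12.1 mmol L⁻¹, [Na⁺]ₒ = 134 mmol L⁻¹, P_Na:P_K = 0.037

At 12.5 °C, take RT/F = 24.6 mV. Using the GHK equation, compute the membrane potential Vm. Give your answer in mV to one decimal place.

-73.9 mV

Vm = 24.6 · ln[(Σ P·[cation]ₒ + Σ P·[anion]ᵢ) / (Σ P·[cation]ᵢ + Σ P·[anion]ₒ)]
Numerator = 1×2.50 + 0.037×134 = 7.458
Denominator = 1×150 + 0.037×12.1 = 150.4
Vm = 24.6 · ln(0.049572) = 24.6 × (-3.0043) = -73.91 mV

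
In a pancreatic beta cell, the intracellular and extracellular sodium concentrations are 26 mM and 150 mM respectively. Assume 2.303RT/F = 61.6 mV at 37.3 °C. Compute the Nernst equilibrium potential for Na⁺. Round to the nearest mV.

47 mV

E = (61.6/z) · log₁₀([Na⁺]_out/[Na⁺]_in) with z = +1.
= (61.6/1) · log₁₀(150/26) = 61.60 · log₁₀(5.769)
= 61.60 · (0.7611) = 46.88 mV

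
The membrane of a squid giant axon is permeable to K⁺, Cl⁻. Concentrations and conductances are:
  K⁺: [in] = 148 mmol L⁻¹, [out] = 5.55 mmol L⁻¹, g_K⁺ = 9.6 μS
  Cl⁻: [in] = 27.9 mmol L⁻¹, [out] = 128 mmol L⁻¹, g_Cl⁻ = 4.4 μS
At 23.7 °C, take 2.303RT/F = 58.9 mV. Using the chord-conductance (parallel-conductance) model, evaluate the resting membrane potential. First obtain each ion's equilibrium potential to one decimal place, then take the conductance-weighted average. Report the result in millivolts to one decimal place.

-69.9 mV

E_K⁺ = (58.9/1)·log₁₀(5.55/148) = -84.0 mV
E_Cl⁻ = (58.9/-1)·log₁₀(128/27.9) = -39.0 mV
Vm = (Σ gᵢEᵢ)/(Σ gᵢ) = (9.6·-84.0 + 4.4·-39.0) / (9.6 + 4.4)
= -978.00 / 14 = -69.86 mV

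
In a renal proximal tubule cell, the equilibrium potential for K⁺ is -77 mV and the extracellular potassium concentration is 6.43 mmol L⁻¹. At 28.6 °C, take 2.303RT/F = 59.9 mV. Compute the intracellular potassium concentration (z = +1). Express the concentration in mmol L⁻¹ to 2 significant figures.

Nernst: E = (59.9/1) · log₁₀([out]/[in]), so log₁₀([out]/[in]) = -77.0 × 1 / 59.9 = -1.2855.
[out]/[in] = 10^(-1.2855) = 0.05182.
[in] = 6.43 / 0.05182 = 124.1 mmol L⁻¹.

120 mmol L⁻¹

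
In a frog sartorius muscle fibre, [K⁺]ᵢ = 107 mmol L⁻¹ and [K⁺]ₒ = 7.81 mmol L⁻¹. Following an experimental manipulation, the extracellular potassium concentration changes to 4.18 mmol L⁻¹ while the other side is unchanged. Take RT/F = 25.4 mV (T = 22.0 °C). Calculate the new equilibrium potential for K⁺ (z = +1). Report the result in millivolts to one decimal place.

After the shift: [K⁺]_out = 4.18, [K⁺]_in = 107 mmol L⁻¹.
E_new = (25.4/1)·ln(4.18/107) = 25.40 · (-3.2425) = -82.36 mV

-82.4 mV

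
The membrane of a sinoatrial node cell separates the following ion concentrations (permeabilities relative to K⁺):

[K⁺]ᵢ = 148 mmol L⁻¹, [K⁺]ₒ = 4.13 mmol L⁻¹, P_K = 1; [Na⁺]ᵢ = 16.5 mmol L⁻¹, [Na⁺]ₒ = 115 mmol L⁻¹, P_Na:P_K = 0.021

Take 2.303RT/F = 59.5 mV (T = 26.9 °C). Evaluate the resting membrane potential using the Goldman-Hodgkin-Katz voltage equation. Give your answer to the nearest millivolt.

Vm = 59.5 · log₁₀[(Σ P·[cation]ₒ + Σ P·[anion]ᵢ) / (Σ P·[cation]ᵢ + Σ P·[anion]ₒ)]
Numerator = 1×4.13 + 0.021×115 = 6.545
Denominator = 1×148 + 0.021×16.5 = 148.3
Vm = 59.5 · log₁₀(0.04412) = 59.5 × (-1.3554) = -80.64 mV

-81 mV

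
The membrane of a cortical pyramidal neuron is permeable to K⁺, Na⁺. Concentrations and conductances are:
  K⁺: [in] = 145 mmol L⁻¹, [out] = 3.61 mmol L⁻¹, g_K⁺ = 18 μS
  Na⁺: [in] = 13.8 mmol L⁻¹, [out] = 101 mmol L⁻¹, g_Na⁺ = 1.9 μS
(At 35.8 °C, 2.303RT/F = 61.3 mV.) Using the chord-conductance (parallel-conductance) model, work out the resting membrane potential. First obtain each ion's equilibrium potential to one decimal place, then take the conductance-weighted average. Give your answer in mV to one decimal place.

E_K⁺ = (61.3/1)·log₁₀(3.61/145) = -98.3 mV
E_Na⁺ = (61.3/1)·log₁₀(101/13.8) = 53.0 mV
Vm = (Σ gᵢEᵢ)/(Σ gᵢ) = (18·-98.3 + 1.9·53.0) / (18 + 1.9)
= -1668.70 / 19.9 = -83.85 mV

-83.9 mV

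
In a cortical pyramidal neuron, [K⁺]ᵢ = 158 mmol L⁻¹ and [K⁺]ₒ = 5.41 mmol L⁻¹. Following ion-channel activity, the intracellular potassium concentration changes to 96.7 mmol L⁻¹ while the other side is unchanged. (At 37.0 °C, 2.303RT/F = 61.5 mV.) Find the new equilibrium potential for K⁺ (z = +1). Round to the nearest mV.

-77 mV

After the shift: [K⁺]_out = 5.41, [K⁺]_in = 96.7 mmol L⁻¹.
E_new = (61.5/1)·log₁₀(5.41/96.7) = 61.50 · (-1.2522) = -77.01 mV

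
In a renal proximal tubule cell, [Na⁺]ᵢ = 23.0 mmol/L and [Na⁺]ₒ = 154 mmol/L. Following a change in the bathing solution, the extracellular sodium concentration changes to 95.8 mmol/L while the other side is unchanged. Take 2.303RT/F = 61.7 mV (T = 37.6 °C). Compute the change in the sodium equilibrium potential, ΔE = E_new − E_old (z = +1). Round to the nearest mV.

E_old = (61.7/1)·log₁₀(154/23.0) = 50.95 mV
E_new = (61.7/1)·log₁₀(95.8/23.0) = 38.23 mV
ΔE = 38.23 − (50.95) = -12.72 mV

-13 mV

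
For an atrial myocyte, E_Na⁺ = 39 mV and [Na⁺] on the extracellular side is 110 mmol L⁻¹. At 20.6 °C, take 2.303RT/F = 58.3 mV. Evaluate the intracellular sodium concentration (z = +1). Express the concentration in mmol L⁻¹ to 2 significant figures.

Nernst: E = (58.3/1) · log₁₀([out]/[in]), so log₁₀([out]/[in]) = 39.0 × 1 / 58.3 = 0.6690.
[out]/[in] = 10^(0.6690) = 4.666.
[in] = 110 / 4.666 = 23.57 mmol L⁻¹.

24 mmol L⁻¹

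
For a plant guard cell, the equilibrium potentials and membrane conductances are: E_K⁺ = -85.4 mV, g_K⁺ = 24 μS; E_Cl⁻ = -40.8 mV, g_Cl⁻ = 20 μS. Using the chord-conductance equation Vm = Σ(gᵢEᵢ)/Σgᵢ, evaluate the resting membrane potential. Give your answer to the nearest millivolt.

Σ gᵢEᵢ = 24·(-85.4) + 20·(-40.8) = -2865.60
Σ gᵢ = 24 + 20 = 44
Vm = -2865.60 / 44 = -65.13 mV

-65 mV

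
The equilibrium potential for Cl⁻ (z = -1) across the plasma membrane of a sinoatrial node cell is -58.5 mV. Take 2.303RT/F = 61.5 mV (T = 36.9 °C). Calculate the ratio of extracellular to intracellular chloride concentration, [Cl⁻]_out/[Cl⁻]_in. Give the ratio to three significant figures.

8.94

log₁₀([out]/[in]) = E·z/(61.5) = -58.5 × -1 / 61.5 = 0.9512
[out]/[in] = 10^(0.9512) = 8.938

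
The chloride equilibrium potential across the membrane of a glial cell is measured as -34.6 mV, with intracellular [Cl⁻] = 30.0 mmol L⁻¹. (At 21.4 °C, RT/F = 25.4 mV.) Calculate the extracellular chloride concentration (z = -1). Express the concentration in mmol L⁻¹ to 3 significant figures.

Nernst: E = (25.4/-1) · ln([out]/[in]), so ln([out]/[in]) = -34.6 × -1 / 25.4 = 1.3622.
[out]/[in] = e^(1.3622) = 3.905.
[out] = 3.905 × 30.0 = 117.1 mmol L⁻¹.

117 mmol L⁻¹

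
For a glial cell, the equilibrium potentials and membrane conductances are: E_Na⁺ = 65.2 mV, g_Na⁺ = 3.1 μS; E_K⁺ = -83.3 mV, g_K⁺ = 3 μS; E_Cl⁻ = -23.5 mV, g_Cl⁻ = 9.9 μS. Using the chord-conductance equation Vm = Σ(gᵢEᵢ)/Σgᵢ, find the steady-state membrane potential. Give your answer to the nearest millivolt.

-18 mV

Σ gᵢEᵢ = 3.1·(65.2) + 3·(-83.3) + 9.9·(-23.5) = -280.43
Σ gᵢ = 3.1 + 3 + 9.9 = 16
Vm = -280.43 / 16 = -17.53 mV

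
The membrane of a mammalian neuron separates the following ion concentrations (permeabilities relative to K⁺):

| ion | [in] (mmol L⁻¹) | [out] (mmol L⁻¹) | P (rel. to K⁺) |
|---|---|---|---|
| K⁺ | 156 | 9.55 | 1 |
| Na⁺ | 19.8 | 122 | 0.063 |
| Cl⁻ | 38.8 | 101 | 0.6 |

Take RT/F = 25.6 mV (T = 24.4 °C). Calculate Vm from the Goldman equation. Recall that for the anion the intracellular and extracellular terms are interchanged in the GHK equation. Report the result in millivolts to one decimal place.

-43.1 mV

Vm = 25.6 · ln[(Σ P·[cation]ₒ + Σ P·[anion]ᵢ) / (Σ P·[cation]ᵢ + Σ P·[anion]ₒ)]
Numerator = 1×9.55 + 0.063×122 + 0.6×38.8 = 40.52
Denominator = 1×156 + 0.063×19.8 + 0.6×101 = 217.8
Vm = 25.6 · ln(0.18598) = 25.6 × (-1.6821) = -43.06 mV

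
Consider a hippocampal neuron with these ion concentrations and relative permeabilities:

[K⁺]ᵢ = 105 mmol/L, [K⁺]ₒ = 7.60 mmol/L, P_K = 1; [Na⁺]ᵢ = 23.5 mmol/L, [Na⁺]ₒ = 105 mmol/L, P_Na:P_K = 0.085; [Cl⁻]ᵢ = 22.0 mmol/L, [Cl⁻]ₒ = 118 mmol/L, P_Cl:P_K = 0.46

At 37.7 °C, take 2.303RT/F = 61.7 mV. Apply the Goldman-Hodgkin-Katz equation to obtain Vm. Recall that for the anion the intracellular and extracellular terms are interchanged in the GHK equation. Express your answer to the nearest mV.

Vm = 61.7 · log₁₀[(Σ P·[cation]ₒ + Σ P·[anion]ᵢ) / (Σ P·[cation]ᵢ + Σ P·[anion]ₒ)]
Numerator = 1×7.60 + 0.085×105 + 0.46×22.0 = 26.64
Denominator = 1×105 + 0.085×23.5 + 0.46×118 = 161.3
Vm = 61.7 · log₁₀(0.16521) = 61.7 × (-0.7820) = -48.25 mV

-48 mV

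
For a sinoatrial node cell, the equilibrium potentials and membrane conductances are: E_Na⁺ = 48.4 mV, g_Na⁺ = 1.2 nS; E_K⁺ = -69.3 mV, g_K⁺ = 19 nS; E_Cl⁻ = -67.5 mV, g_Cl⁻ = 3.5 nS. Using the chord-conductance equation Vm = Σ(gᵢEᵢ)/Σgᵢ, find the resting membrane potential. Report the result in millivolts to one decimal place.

-63.1 mV

Σ gᵢEᵢ = 1.2·(48.4) + 19·(-69.3) + 3.5·(-67.5) = -1494.87
Σ gᵢ = 1.2 + 19 + 3.5 = 23.7
Vm = -1494.87 / 23.7 = -63.07 mV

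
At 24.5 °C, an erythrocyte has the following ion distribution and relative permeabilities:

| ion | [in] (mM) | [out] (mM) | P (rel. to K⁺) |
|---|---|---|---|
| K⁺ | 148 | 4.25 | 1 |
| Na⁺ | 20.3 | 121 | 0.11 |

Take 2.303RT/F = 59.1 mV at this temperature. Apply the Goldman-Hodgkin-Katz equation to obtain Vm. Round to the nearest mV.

-55 mV

Vm = 59.1 · log₁₀[(Σ P·[cation]ₒ + Σ P·[anion]ᵢ) / (Σ P·[cation]ᵢ + Σ P·[anion]ₒ)]
Numerator = 1×4.25 + 0.11×121 = 17.56
Denominator = 1×148 + 0.11×20.3 = 150.2
Vm = 59.1 · log₁₀(0.11689) = 59.1 × (-0.9322) = -55.10 mV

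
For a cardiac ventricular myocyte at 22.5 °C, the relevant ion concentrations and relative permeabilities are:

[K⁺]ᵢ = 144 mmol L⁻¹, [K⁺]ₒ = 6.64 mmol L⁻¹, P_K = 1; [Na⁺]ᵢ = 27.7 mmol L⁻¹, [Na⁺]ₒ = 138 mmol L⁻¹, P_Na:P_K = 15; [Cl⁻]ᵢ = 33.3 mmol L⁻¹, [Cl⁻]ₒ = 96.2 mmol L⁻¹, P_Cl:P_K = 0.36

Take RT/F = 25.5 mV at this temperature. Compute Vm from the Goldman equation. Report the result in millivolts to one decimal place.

Vm = 25.5 · ln[(Σ P·[cation]ₒ + Σ P·[anion]ᵢ) / (Σ P·[cation]ᵢ + Σ P·[anion]ₒ)]
Numerator = 1×6.64 + 15×138 + 0.36×33.3 = 2089
Denominator = 1×144 + 15×27.7 + 0.36×96.2 = 594.1
Vm = 25.5 · ln(3.5154) = 25.5 × (1.2572) = 32.06 mV

32.1 mV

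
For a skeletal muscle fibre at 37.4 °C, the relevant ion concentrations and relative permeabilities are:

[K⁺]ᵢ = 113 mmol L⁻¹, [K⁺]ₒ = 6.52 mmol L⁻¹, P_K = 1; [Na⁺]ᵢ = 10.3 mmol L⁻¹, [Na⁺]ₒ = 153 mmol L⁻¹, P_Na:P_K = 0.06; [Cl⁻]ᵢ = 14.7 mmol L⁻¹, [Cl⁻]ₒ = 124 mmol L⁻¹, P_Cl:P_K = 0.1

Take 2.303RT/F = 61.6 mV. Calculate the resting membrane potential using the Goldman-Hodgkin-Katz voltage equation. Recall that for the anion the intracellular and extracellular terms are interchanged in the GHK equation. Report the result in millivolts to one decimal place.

-53.3 mV

Vm = 61.6 · log₁₀[(Σ P·[cation]ₒ + Σ P·[anion]ᵢ) / (Σ P·[cation]ᵢ + Σ P·[anion]ₒ)]
Numerator = 1×6.52 + 0.06×153 + 0.1×14.7 = 17.17
Denominator = 1×113 + 0.06×10.3 + 0.1×124 = 126
Vm = 61.6 · log₁₀(0.13625) = 61.6 × (-0.8657) = -53.32 mV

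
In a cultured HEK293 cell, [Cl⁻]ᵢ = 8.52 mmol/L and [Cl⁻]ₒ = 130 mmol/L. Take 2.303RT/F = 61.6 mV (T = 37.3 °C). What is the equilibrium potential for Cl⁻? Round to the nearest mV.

E = (61.6/z) · log₁₀([Cl⁻]_out/[Cl⁻]_in) with z = -1.
For an anion, dividing by z = -1 reverses the sign.
= (61.6/-1) · log₁₀(130/8.52) = -61.60 · log₁₀(15.26)
= -61.60 · (1.1835) = -72.90 mV

-73 mV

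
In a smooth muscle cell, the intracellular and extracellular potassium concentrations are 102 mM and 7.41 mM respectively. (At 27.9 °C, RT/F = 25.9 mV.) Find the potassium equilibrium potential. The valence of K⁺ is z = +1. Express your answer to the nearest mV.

-68 mV

E = (25.9/z) · ln([K⁺]_out/[K⁺]_in) with z = +1.
= (25.9/1) · ln(7.41/102) = 25.90 · ln(0.07265)
= 25.90 · (-2.6221) = -67.91 mV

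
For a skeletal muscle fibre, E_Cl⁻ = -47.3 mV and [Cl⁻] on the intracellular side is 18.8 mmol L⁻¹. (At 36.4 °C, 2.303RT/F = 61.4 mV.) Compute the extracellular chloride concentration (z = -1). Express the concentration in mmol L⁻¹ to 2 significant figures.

110 mmol L⁻¹

Nernst: E = (61.4/-1) · log₁₀([out]/[in]), so log₁₀([out]/[in]) = -47.3 × -1 / 61.4 = 0.7704.
[out]/[in] = 10^(0.7704) = 5.893.
[out] = 5.893 × 18.8 = 110.8 mmol L⁻¹.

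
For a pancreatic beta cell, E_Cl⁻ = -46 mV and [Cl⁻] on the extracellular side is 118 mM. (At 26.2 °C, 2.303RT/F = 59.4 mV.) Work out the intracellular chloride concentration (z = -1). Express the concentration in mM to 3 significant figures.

19.8 mM

Nernst: E = (59.4/-1) · log₁₀([out]/[in]), so log₁₀([out]/[in]) = -46.0 × -1 / 59.4 = 0.7744.
[out]/[in] = 10^(0.7744) = 5.949.
[in] = 118 / 5.949 = 19.84 mM.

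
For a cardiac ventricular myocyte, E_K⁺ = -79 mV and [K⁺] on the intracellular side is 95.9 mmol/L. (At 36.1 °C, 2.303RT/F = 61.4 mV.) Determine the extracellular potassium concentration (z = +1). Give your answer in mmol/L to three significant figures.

4.96 mmol/L

Nernst: E = (61.4/1) · log₁₀([out]/[in]), so log₁₀([out]/[in]) = -79.0 × 1 / 61.4 = -1.2866.
[out]/[in] = 10^(-1.2866) = 0.05168.
[out] = 0.05168 × 95.9 = 4.956 mmol/L.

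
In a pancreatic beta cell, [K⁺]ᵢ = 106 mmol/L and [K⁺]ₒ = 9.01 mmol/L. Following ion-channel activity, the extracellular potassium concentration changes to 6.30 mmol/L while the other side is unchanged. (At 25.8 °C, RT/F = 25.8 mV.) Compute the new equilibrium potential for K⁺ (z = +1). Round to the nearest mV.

After the shift: [K⁺]_out = 6.30, [K⁺]_in = 106 mmol/L.
E_new = (25.8/1)·ln(6.30/106) = 25.80 · (-2.8229) = -72.83 mV

-73 mV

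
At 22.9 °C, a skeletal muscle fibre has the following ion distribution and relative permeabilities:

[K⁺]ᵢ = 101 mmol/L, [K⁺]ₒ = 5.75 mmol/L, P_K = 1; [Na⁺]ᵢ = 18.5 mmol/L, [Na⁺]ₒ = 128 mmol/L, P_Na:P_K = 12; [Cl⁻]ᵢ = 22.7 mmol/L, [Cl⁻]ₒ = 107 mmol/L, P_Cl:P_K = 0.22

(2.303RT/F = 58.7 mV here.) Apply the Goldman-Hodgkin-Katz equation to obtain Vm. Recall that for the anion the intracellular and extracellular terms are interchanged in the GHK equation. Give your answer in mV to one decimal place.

Vm = 58.7 · log₁₀[(Σ P·[cation]ₒ + Σ P·[anion]ᵢ) / (Σ P·[cation]ᵢ + Σ P·[anion]ₒ)]
Numerator = 1×5.75 + 12×128 + 0.22×22.7 = 1547
Denominator = 1×101 + 12×18.5 + 0.22×107 = 346.5
Vm = 58.7 · log₁₀(4.4634) = 58.7 × (0.6497) = 38.14 mV

38.1 mV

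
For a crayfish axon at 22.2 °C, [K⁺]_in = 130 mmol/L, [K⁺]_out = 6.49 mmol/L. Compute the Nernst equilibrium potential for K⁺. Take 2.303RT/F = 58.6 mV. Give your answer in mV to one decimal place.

E = (58.6/z) · log₁₀([K⁺]_out/[K⁺]_in) with z = +1.
= (58.6/1) · log₁₀(6.49/130) = 58.60 · log₁₀(0.04992)
= 58.60 · (-1.3017) = -76.28 mV

-76.3 mV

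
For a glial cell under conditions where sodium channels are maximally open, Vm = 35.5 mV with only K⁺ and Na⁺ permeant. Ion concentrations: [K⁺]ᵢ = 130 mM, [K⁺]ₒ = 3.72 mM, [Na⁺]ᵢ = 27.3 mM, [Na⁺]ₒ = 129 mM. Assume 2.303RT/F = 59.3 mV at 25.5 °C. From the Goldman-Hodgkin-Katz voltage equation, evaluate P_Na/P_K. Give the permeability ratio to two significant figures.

Let α = P_Na/P_K. GHK: Vm = 59.3·log₁₀[(Kₒ + α·Naₒ)/(Kᵢ + α·Naᵢ)].
10^(Vm/59.3) = 10^(35.5/59.3) = 3.9687
So 3.9687·(Kᵢ + α·Naᵢ) = Kₒ + α·Naₒ → α = (3.9687·130.0 − 3.72) / (129.0 − 3.9687·27.3)
α = (515.9 − 3.72) / (129.0 − 108.3) = 512.2/20.65 = 24.8

25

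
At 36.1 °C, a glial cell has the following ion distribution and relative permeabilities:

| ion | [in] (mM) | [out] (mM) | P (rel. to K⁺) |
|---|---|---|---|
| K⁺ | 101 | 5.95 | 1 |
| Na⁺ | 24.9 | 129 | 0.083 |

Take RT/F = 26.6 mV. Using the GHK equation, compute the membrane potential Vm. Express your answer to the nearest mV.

Vm = 26.6 · ln[(Σ P·[cation]ₒ + Σ P·[anion]ᵢ) / (Σ P·[cation]ᵢ + Σ P·[anion]ₒ)]
Numerator = 1×5.95 + 0.083×129 = 16.66
Denominator = 1×101 + 0.083×24.9 = 103.1
Vm = 26.6 · ln(0.16161) = 26.6 × (-1.8225) = -48.48 mV

-48 mV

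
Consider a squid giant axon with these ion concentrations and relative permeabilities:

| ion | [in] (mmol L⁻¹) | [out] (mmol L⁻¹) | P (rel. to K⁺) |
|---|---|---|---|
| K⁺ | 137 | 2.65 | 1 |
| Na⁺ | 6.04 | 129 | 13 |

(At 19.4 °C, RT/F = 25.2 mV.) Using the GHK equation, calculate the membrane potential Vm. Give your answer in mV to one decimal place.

Vm = 25.2 · ln[(Σ P·[cation]ₒ + Σ P·[anion]ᵢ) / (Σ P·[cation]ᵢ + Σ P·[anion]ₒ)]
Numerator = 1×2.65 + 13×129 = 1680
Denominator = 1×137 + 13×6.04 = 215.5
Vm = 25.2 · ln(7.7935) = 25.2 × (2.0533) = 51.74 mV

51.7 mV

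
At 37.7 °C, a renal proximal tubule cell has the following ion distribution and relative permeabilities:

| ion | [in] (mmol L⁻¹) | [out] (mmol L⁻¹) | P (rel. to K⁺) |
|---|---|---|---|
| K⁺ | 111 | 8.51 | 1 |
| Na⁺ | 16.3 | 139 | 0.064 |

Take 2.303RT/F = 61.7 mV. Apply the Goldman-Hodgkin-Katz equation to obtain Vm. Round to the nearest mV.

-50 mV

Vm = 61.7 · log₁₀[(Σ P·[cation]ₒ + Σ P·[anion]ᵢ) / (Σ P·[cation]ᵢ + Σ P·[anion]ₒ)]
Numerator = 1×8.51 + 0.064×139 = 17.41
Denominator = 1×111 + 0.064×16.3 = 112
Vm = 61.7 · log₁₀(0.15535) = 61.7 × (-0.8087) = -49.90 mV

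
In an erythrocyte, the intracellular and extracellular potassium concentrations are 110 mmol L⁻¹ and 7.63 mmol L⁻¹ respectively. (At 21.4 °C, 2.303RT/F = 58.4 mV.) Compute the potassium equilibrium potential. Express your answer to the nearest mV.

E = (58.4/z) · log₁₀([K⁺]_out/[K⁺]_in) with z = +1.
= (58.4/1) · log₁₀(7.63/110) = 58.40 · log₁₀(0.06936)
= 58.40 · (-1.1589) = -67.68 mV

-68 mV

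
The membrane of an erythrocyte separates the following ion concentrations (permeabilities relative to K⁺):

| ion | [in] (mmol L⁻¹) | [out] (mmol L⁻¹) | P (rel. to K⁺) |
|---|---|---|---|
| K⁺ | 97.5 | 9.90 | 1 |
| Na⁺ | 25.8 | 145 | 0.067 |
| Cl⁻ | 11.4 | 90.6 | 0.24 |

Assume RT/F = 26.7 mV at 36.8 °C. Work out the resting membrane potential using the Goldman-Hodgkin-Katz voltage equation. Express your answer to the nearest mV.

-45 mV

Vm = 26.7 · ln[(Σ P·[cation]ₒ + Σ P·[anion]ᵢ) / (Σ P·[cation]ᵢ + Σ P·[anion]ₒ)]
Numerator = 1×9.90 + 0.067×145 + 0.24×11.4 = 22.35
Denominator = 1×97.5 + 0.067×25.8 + 0.24×90.6 = 121
Vm = 26.7 · ln(0.18476) = 26.7 × (-1.6887) = -45.09 mV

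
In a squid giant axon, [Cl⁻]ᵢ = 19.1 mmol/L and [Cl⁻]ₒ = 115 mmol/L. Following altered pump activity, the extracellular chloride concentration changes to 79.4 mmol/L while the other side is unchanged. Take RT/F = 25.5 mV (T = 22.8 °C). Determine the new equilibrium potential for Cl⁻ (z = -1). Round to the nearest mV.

After the shift: [Cl⁻]_out = 79.4, [Cl⁻]_in = 19.1 mmol/L.
E_new = (25.5/-1)·ln(79.4/19.1) = -25.50 · (1.4248) = -36.33 mV

-36 mV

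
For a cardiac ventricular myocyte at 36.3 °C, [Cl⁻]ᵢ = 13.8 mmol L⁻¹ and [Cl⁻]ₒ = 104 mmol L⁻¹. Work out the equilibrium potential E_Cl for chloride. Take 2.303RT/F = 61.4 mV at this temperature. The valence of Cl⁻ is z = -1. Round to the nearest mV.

E = (61.4/z) · log₁₀([Cl⁻]_out/[Cl⁻]_in) with z = -1.
For an anion, dividing by z = -1 reverses the sign.
= (61.4/-1) · log₁₀(104/13.8) = -61.40 · log₁₀(7.536)
= -61.40 · (0.8772) = -53.86 mV

-54 mV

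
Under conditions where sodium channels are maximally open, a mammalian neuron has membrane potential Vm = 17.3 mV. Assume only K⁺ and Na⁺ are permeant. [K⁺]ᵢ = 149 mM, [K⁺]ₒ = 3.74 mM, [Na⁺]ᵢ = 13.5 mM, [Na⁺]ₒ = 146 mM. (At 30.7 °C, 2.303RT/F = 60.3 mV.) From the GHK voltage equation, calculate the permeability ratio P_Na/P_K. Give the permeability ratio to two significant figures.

2.4

Let α = P_Na/P_K. GHK: Vm = 60.3·log₁₀[(Kₒ + α·Naₒ)/(Kᵢ + α·Naᵢ)].
10^(Vm/60.3) = 10^(17.3/60.3) = 1.936
So 1.936·(Kᵢ + α·Naᵢ) = Kₒ + α·Naₒ → α = (1.936·149.0 − 3.74) / (146.0 − 1.936·13.5)
α = (288.5 − 3.74) / (146.0 − 26.14) = 284.7/119.9 = 2.375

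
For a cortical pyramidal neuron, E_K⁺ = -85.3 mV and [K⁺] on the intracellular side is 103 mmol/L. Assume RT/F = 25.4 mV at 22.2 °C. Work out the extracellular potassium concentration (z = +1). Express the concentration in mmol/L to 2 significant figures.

3.6 mmol/L

Nernst: E = (25.4/1) · ln([out]/[in]), so ln([out]/[in]) = -85.3 × 1 / 25.4 = -3.3583.
[out]/[in] = e^(-3.3583) = 0.0348.
[out] = 0.0348 × 103 = 3.584 mmol/L.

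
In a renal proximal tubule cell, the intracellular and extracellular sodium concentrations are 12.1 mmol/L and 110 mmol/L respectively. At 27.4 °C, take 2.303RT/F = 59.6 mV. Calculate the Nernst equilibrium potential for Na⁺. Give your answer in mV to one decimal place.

57.1 mV

E = (59.6/z) · log₁₀([Na⁺]_out/[Na⁺]_in) with z = +1.
= (59.6/1) · log₁₀(110/12.1) = 59.60 · log₁₀(9.091)
= 59.60 · (0.9586) = 57.13 mV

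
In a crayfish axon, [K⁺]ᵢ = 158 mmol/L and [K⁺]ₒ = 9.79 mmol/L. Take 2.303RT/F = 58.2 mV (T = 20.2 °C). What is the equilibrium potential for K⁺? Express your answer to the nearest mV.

-70 mV

E = (58.2/z) · log₁₀([K⁺]_out/[K⁺]_in) with z = +1.
= (58.2/1) · log₁₀(9.79/158) = 58.20 · log₁₀(0.06196)
= 58.20 · (-1.2079) = -70.30 mV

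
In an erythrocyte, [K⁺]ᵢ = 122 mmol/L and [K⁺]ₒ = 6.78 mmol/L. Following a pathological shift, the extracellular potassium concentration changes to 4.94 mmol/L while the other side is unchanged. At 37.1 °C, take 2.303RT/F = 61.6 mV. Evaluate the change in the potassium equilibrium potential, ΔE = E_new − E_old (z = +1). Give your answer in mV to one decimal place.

E_old = (61.6/1)·log₁₀(6.78/122) = -77.32 mV
E_new = (61.6/1)·log₁₀(4.94/122) = -85.79 mV
ΔE = -85.79 − (-77.32) = -8.47 mV

-8.5 mV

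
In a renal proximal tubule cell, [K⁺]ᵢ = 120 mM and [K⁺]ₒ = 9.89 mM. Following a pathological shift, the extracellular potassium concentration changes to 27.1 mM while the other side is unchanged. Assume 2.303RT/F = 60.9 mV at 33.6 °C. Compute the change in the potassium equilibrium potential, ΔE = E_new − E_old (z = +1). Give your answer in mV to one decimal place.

26.7 mV

E_old = (60.9/1)·log₁₀(9.89/120) = -66.01 mV
E_new = (60.9/1)·log₁₀(27.1/120) = -39.35 mV
ΔE = -39.35 − (-66.01) = 26.66 mV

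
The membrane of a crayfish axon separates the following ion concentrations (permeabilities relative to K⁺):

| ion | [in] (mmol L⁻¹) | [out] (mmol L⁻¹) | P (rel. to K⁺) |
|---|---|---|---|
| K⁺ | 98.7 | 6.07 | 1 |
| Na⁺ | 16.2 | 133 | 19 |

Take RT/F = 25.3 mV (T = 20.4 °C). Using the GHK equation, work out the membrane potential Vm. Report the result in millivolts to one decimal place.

46.3 mV

Vm = 25.3 · ln[(Σ P·[cation]ₒ + Σ P·[anion]ᵢ) / (Σ P·[cation]ᵢ + Σ P·[anion]ₒ)]
Numerator = 1×6.07 + 19×133 = 2533
Denominator = 1×98.7 + 19×16.2 = 406.5
Vm = 25.3 · ln(6.2314) = 25.3 × (1.8296) = 46.29 mV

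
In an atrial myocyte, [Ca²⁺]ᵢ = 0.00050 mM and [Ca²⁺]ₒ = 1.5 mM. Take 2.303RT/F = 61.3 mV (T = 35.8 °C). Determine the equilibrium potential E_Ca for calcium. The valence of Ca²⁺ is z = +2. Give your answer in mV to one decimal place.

106.6 mV

E = (61.3/z) · log₁₀([Ca²⁺]_out/[Ca²⁺]_in) with z = +2.
= (61.3/2) · log₁₀(1.5/0.00050) = 30.65 · log₁₀(3000)
= 30.65 · (3.4771) = 106.57 mV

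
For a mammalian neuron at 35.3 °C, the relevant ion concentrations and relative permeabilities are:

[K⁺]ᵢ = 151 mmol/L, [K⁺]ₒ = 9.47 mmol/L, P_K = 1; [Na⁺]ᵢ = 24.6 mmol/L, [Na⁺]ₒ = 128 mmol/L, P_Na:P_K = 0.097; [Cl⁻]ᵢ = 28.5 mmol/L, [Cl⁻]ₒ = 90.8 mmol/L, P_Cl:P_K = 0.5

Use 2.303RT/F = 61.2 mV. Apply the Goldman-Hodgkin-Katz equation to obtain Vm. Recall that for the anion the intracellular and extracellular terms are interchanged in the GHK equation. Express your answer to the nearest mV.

Vm = 61.2 · log₁₀[(Σ P·[cation]ₒ + Σ P·[anion]ᵢ) / (Σ P·[cation]ᵢ + Σ P·[anion]ₒ)]
Numerator = 1×9.47 + 0.097×128 + 0.5×28.5 = 36.14
Denominator = 1×151 + 0.097×24.6 + 0.5×90.8 = 198.8
Vm = 61.2 · log₁₀(0.18178) = 61.2 × (-0.7404) = -45.32 mV

-45 mV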